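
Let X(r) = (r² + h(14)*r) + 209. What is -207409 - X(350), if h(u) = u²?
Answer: -398718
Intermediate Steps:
X(r) = 209 + r² + 196*r (X(r) = (r² + 14²*r) + 209 = (r² + 196*r) + 209 = 209 + r² + 196*r)
-207409 - X(350) = -207409 - (209 + 350² + 196*350) = -207409 - (209 + 122500 + 68600) = -207409 - 1*191309 = -207409 - 191309 = -398718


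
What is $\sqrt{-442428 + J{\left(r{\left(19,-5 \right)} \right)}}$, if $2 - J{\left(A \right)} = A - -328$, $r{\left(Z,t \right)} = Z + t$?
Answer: $4 i \sqrt{27673} \approx 665.41 i$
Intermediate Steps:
$J{\left(A \right)} = -326 - A$ ($J{\left(A \right)} = 2 - \left(A - -328\right) = 2 - \left(A + 328\right) = 2 - \left(328 + A\right) = -326 - A$)
$\sqrt{-442428 + J{\left(r{\left(19,-5 \right)} \right)}} = \sqrt{-442428 - 340} = \sqrt{-442768} = 4 i \sqrt{27673}$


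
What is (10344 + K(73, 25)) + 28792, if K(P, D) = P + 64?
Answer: 39273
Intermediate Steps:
K(P, D) = 64 + P
(10344 + K(73, 25)) + 28792 = (10344 + (64 + 73)) + 28792 = (10344 + 137) + 28792 = 10481 + 28792 = 39273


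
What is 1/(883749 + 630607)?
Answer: 1/1514356 ≈ 6.6035e-7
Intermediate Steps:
1/(883749 + 630607) = 1/1514356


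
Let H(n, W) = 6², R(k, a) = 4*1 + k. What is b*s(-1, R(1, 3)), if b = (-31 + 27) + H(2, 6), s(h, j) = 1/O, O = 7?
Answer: 32/7 ≈ 4.5714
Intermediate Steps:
R(k, a) = 4 + k
s(h, j) = ⅐ (s(h, j) = 1/7 = ⅐)
H(n, W) = 36
b = 32 (b = (-31 + 27) + 36 = -4 + 36 = 32)
b*s(-1, R(1, 3)) = 32*(⅐) = 32/7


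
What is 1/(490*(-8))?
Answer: -1/3920 ≈ -0.00025510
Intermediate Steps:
1/(490*(-8)) = 1/(-3920) = -1/3920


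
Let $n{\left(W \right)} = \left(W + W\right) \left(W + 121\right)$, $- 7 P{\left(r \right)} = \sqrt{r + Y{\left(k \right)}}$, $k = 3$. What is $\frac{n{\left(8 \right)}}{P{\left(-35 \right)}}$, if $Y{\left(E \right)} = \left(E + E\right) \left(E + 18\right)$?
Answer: $- \frac{2064 \sqrt{91}}{13} \approx -1514.6$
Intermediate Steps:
$Y{\left(E \right)} = 2 E \left(18 + E\right)$
$P{\left(r \right)} = - \frac{\sqrt{126 + r}}{7}$ ($P{\left(r \right)} = - \frac{\sqrt{r + 2 \cdot 3 \left(18 + 3\right)}}{7} = - \frac{\sqrt{r + 2 \cdot 3 \cdot 21}}{7} = - \frac{\sqrt{r + 126}}{7} = - \frac{\sqrt{126 + r}}{7}$)
$n{\left(W \right)} = 2 W \left(121 + W\right)$
$\frac{n{\left(8 \right)}}{P{\left(-35 \right)}} = \frac{2 \cdot 8 \left(121 + 8\right)}{\left(- \frac{1}{7}\right) \sqrt{126 - 35}} = \frac{2 \cdot 8 \cdot 129}{\left(- \frac{1}{7}\right) \sqrt{91}} = 2064 \left(- \frac{\sqrt{91}}{13}\right) = - \frac{2064 \sqrt{91}}{13}$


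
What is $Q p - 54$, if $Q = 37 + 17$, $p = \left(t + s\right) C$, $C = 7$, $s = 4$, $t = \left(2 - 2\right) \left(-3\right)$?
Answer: $1458$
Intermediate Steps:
$t = 0$ ($t = 0 \left(-3\right) = 0$)
$p = 28$ ($p = \left(0 + 4\right) 7 = 4 \cdot 7 = 28$)
$Q = 54$
$Q p - 54 = 54 \cdot 28 - 54 = 1512 - 54 = 1458$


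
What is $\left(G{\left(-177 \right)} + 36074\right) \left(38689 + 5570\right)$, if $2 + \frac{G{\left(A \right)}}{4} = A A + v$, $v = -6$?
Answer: $7141543722$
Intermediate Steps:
$G{\left(A \right)} = -32 + 4 A^{2}$ ($G{\left(A \right)} = -8 + 4 \left(A A - 6\right) = -8 + 4 \left(A^{2} - 6\right) = -8 + 4 \left(-6 + A^{2}\right) = -8 + \left(-24 + 4 A^{2}\right) = -32 + 4 A^{2}$)
$\left(G{\left(-177 \right)} + 36074\right) \left(38689 + 5570\right) = \left(\left(-32 + 4 \left(-177\right)^{2}\right) + 36074\right) \left(38689 + 5570\right) = \left(\left(-32 + 4 \cdot 31329\right) + 36074\right) 44259 = \left(\left(-32 + 125316\right) + 36074\right) 44259 = \left(125284 + 36074\right) 44259 = 161358 \cdot 44259 = 7141543722$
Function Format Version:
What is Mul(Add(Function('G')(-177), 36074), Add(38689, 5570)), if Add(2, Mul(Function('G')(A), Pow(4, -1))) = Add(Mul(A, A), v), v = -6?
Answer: 7141543722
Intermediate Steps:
Function('G')(A) = Add(-32, Mul(4, Pow(A, 2))) (Function('G')(A) = Add(-8, Mul(4, Add(Mul(A, A), -6))) = Add(-8, Mul(4, Add(Pow(A, 2), -6))) = Add(-8, Mul(4, Add(-6, Pow(A, 2)))) = Add(-8, Add(-24, Mul(4, Pow(A, 2)))) = Add(-32, Mul(4, Pow(A, 2))))
Mul(Add(Function('G')(-177), 36074), Add(38689, 5570)) = Mul(Add(Add(-32, Mul(4, Pow(-177, 2))), 36074), Add(38689, 5570)) = Mul(Add(Add(-32, Mul(4, 31329)), 36074), 44259) = Mul(Add(Add(-32, 125316), 36074), 44259) = Mul(Add(125284, 36074), 44259) = Mul(161358, 44259) = 7141543722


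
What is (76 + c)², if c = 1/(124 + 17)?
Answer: 114854089/19881 ≈ 5777.1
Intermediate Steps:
c = 1/141 ≈ 0.0070922
(76 + c)² = (76 + 1/141)² = (10717/141)² = 114854089/19881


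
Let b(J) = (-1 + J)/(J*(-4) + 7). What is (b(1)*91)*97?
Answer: 0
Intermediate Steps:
b(J) = (-1 + J)/(7 - 4*J) (b(J) = (-1 + J)/(-4*J + 7) = (-1 + J)/(7 - 4*J))
(b(1)*91)*97 = (((1 - 1*1)/(-7 + 4*1))*91)*97 = (((1 - 1)/(-7 + 4))*91)*97 = ((0/(-3))*91)*97 = (-⅓*0*91)*97 = (0*91)*97 = 0*97 = 0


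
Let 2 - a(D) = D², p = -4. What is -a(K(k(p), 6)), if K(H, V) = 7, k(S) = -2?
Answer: 47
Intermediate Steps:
a(D) = 2 - D²
-a(K(k(p), 6)) = -(2 - 1*7²) = -(2 - 1*49) = -(2 - 49) = -1*(-47) = 47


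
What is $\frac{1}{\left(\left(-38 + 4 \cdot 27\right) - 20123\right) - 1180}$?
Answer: $- \frac{1}{21233} \approx -4.7097 \cdot 10^{-5}$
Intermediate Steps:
$\frac{1}{\left(\left(-38 + 4 \cdot 27\right) - 20123\right) - 1180} = \frac{1}{\left(\left(-38 + 108\right) - 20123\right) - 1180} = \frac{1}{\left(70 - 20123\right) - 1180} = \frac{1}{-20053 - 1180} = \frac{1}{-21233} = - \frac{1}{21233}$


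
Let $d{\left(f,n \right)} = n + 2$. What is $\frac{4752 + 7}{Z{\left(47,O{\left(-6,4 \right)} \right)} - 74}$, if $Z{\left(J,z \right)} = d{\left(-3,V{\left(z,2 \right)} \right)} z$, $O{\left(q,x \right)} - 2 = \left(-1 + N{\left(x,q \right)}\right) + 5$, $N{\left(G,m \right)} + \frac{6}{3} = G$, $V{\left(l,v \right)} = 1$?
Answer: $- \frac{4759}{50} \approx -95.18$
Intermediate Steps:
$N{\left(G,m \right)} = -2 + G$
$d{\left(f,n \right)} = 2 + n$
$O{\left(q,x \right)} = 4 + x$ ($O{\left(q,x \right)} = 2 + \left(\left(-1 + \left(-2 + x\right)\right) + 5\right) = 2 + \left(\left(-3 + x\right) + 5\right) = 2 + \left(2 + x\right) = 4 + x$)
$Z{\left(J,z \right)} = 3 z$ ($Z{\left(J,z \right)} = \left(2 + 1\right) z = 3 z$)
$\frac{4752 + 7}{Z{\left(47,O{\left(-6,4 \right)} \right)} - 74} = \frac{4752 + 7}{3 \left(4 + 4\right) - 74} = \frac{4759}{3 \cdot 8 - 74} = \frac{4759}{24 - 74} = \frac{4759}{-50} = 4759 \left(- \frac{1}{50}\right) = - \frac{4759}{50}$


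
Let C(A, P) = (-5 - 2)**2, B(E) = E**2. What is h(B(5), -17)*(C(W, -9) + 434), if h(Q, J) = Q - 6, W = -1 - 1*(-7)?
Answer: 9177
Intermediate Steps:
W = 6 (W = -1 + 7 = 6)
h(Q, J) = -6 + Q
C(A, P) = 49 (C(A, P) = (-7)**2 = 49)
h(B(5), -17)*(C(W, -9) + 434) = (-6 + 5**2)*(49 + 434) = (-6 + 25)*483 = 19*483 = 9177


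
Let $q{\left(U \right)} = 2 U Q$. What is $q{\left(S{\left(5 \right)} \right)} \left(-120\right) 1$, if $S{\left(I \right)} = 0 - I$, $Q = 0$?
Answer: $0$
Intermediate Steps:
$S{\left(I \right)} = - I$
$q{\left(U \right)} = 0$ ($q{\left(U \right)} = 2 U 0 = 0$)
$q{\left(S{\left(5 \right)} \right)} \left(-120\right) 1 = 0 \left(-120\right) 1 = 0 \cdot 1 = 0$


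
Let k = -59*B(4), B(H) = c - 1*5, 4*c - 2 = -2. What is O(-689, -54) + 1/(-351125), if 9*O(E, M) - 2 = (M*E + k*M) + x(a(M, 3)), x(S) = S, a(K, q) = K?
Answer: 7452276991/3160125 ≈ 2358.2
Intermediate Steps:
c = 0 (c = ½ + (¼)*(-2) = ½ - ½ = 0)
B(H) = -5 (B(H) = 0 - 1*5 = 0 - 5 = -5)
k = 295 (k = -59*(-5) = 295)
O(E, M) = 2/9 + 296*M/9 + E*M/9 (O(E, M) = 2/9 + ((M*E + 295*M) + M)/9 = 2/9 + ((E*M + 295*M) + M)/9 = 2/9 + ((295*M + E*M) + M)/9 = 2/9 + (296*M + E*M)/9 = 2/9 + (296*M/9 + E*M/9) = 2/9 + 296*M/9 + E*M/9)
O(-689, -54) + 1/(-351125) = (2/9 + (296/9)*(-54) + (⅑)*(-689)*(-54)) + 1/(-351125) = (2/9 - 1776 + 4134) - 1/351125 = 21224/9 - 1/351125 = 7452276991/3160125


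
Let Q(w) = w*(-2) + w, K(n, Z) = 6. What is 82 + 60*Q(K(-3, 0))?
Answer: -278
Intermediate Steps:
Q(w) = -w (Q(w) = -2*w + w = -w)
82 + 60*Q(K(-3, 0)) = 82 + 60*(-1*6) = 82 + 60*(-6) = 82 - 360 = -278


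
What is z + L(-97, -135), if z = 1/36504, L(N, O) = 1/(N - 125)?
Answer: -6047/1350648 ≈ -0.0044771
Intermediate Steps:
L(N, O) = 1/(-125 + N)
z = 1/36504 ≈ 2.7394e-5
z + L(-97, -135) = 1/36504 + 1/(-125 - 97) = 1/36504 + 1/(-222) = 1/36504 - 1/222 = -6047/1350648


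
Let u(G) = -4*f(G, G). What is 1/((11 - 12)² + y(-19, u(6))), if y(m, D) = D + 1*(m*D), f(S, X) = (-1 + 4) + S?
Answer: 1/649 ≈ 0.0015408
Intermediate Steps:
f(S, X) = 3 + S
u(G) = -12 - 4*G (u(G) = -4*(3 + G) = -12 - 4*G)
y(m, D) = D + D*m (y(m, D) = D + 1*(D*m) = D + D*m)
1/((11 - 12)² + y(-19, u(6))) = 1/((11 - 12)² + (-12 - 4*6)*(1 - 19)) = 1/((-1)² + (-12 - 24)*(-18)) = 1/(1 - 36*(-18)) = 1/(1 + 648) = 1/649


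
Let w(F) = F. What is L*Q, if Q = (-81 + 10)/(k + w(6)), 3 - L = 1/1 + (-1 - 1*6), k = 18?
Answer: -213/8 ≈ -26.625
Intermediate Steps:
L = 9 (L = 3 - (1/1 + (-1 - 1*6)) = 3 - (1 + (-1 - 6)) = 3 - (1 - 7) = 3 - 1*(-6) = 3 + 6 = 9)
Q = -71/24 (Q = (-81 + 10)/(18 + 6) = -71/24 ≈ -2.9583)
L*Q = 9*(-71/24) = -213/8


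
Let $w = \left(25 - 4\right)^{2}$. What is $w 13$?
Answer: $5733$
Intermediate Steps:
$w = 441$ ($w = 21^{2} = 441$)
$w 13 = 441 \cdot 13 = 5733$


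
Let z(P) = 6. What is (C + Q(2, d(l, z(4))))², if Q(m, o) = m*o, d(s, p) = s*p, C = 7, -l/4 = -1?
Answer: 3025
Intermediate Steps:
l = 4 (l = -4*(-1) = 4)
d(s, p) = p*s
(C + Q(2, d(l, z(4))))² = (7 + 2*(6*4))² = (7 + 2*24)² = (7 + 48)² = 55² = 3025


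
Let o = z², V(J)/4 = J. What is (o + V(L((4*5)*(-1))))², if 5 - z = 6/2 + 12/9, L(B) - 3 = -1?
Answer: 5776/81 ≈ 71.309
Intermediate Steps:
L(B) = 2 (L(B) = 3 - 1 = 2)
V(J) = 4*J
z = ⅔ (z = 5 - (6/2 + 12/9) = 5 - (6*(½) + 12*(⅑)) = 5 - (3 + 4/3) = 5 - 1*13/3 = 5 - 13/3 = ⅔ ≈ 0.66667)
o = 4/9 (o = (⅔)² = 4/9 ≈ 0.44444)
(o + V(L((4*5)*(-1))))² = (4/9 + 4*2)² = (4/9 + 8)² = (76/9)² = 5776/81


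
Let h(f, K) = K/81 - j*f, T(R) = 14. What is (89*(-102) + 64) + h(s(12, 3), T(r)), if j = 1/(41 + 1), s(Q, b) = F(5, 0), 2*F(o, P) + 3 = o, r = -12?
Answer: -10221707/1134 ≈ -9013.8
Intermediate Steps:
F(o, P) = -3/2 + o/2
s(Q, b) = 1 (s(Q, b) = -3/2 + (½)*5 = -3/2 + 5/2 = 1)
j = 1/42 ≈ 0.023810
h(f, K) = -f/42 + K/81 (h(f, K) = K/81 - f/42 = -f/42 + K/81)
(89*(-102) + 64) + h(s(12, 3), T(r)) = (89*(-102) + 64) + (-1/42*1 + (1/81)*14) = (-9078 + 64) + (-1/42 + 14/81) = -9014 + 169/1134 = -10221707/1134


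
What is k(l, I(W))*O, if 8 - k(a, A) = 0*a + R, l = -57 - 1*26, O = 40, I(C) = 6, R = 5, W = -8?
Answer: 120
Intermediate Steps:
l = -83 (l = -57 - 26 = -83)
k(a, A) = 3 (k(a, A) = 8 - (0*a + 5) = 8 - (0 + 5) = 8 - 1*5 = 8 - 5 = 3)
k(l, I(W))*O = 3*40 = 120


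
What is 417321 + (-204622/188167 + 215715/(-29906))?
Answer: 2348353060523005/5627322302 ≈ 4.1731e+5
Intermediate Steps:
417321 + (-204622/188167 + 215715/(-29906)) = 417321 + (-204622*1/188167 + 215715*(-1/29906)) = 417321 + (-204622/188167 - 215715/29906) = 417321 - 46709869937/5627322302 = 2348353060523005/5627322302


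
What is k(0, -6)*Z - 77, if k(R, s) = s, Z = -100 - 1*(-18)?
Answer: 415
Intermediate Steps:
Z = -82 (Z = -100 + 18 = -82)
k(0, -6)*Z - 77 = -6*(-82) - 77 = 492 - 77 = 415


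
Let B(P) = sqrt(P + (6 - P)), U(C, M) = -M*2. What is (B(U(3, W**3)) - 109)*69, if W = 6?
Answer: -7521 + 69*sqrt(6) ≈ -7352.0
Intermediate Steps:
U(C, M) = -2*M
B(P) = sqrt(6)
(B(U(3, W**3)) - 109)*69 = (sqrt(6) - 109)*69 = (-109 + sqrt(6))*69 = -7521 + 69*sqrt(6)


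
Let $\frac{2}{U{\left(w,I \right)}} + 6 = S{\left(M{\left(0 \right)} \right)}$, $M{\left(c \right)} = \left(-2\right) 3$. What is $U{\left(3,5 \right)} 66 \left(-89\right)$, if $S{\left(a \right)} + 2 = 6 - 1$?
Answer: $3916$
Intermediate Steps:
$M{\left(c \right)} = -6$
$S{\left(a \right)} = 3$ ($S{\left(a \right)} = -2 + \left(6 - 1\right) = -2 + 5 = 3$)
$U{\left(w,I \right)} = - \frac{2}{3}$ ($U{\left(w,I \right)} = \frac{2}{-6 + 3} = \frac{2}{-3} = 2 \left(- \frac{1}{3}\right) = - \frac{2}{3}$)
$U{\left(3,5 \right)} 66 \left(-89\right) = \left(- \frac{2}{3}\right) 66 \left(-89\right) = \left(-44\right) \left(-89\right) = 3916$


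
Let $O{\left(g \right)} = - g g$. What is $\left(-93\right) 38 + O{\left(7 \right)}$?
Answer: $-3583$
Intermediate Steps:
$O{\left(g \right)} = - g^{2}$
$\left(-93\right) 38 + O{\left(7 \right)} = \left(-93\right) 38 - 7^{2} = -3534 - 49 = -3583$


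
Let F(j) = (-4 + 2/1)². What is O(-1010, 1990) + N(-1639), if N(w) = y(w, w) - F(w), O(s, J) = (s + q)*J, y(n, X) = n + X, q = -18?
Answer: -2049002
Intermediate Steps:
y(n, X) = X + n
F(j) = 4 (F(j) = (-4 + 2*1)² = (-4 + 2)² = (-2)² = 4)
O(s, J) = J*(-18 + s) (O(s, J) = (s - 18)*J = (-18 + s)*J = J*(-18 + s))
N(w) = -4 + 2*w (N(w) = (w + w) - 1*4 = 2*w - 4 = -4 + 2*w)
O(-1010, 1990) + N(-1639) = 1990*(-18 - 1010) + (-4 + 2*(-1639)) = 1990*(-1028) + (-4 - 3278) = -2045720 - 3282 = -2049002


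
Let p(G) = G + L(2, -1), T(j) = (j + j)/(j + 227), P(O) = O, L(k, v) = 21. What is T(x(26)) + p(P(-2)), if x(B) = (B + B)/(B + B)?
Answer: 2167/114 ≈ 19.009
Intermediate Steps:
x(B) = 1 (x(B) = (2*B)/((2*B)) = (2*B)*(1/(2*B)) = 1)
T(j) = 2*j/(227 + j) (T(j) = (2*j)/(227 + j) = 2*j/(227 + j))
p(G) = 21 + G (p(G) = G + 21 = 21 + G)
T(x(26)) + p(P(-2)) = 2*1/(227 + 1) + (21 - 2) = 2*1/228 + 19 = 2*1*(1/228) + 19 = 1/114 + 19 = 2167/114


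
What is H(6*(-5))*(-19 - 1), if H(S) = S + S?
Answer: 1200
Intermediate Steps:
H(S) = 2*S
H(6*(-5))*(-19 - 1) = (2*(6*(-5)))*(-19 - 1) = (2*(-30))*(-20) = -60*(-20) = 1200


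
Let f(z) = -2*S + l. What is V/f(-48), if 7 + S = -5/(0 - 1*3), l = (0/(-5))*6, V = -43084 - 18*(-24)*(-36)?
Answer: -43977/8 ≈ -5497.1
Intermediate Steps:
V = -58636 (V = -43084 + 432*(-36) = -43084 - 15552 = -58636)
l = 0 (l = (0*(-⅕))*6 = 0*6 = 0)
S = -16/3 (S = -7 - 5/(0 - 1*3) = -7 - 5/(0 - 3) = -7 - 5/(-3) = -7 - 5*(-⅓) = -7 + 5/3 = -16/3 ≈ -5.3333)
f(z) = 32/3 (f(z) = -2*(-16/3) + 0 = 32/3 + 0 = 32/3)
V/f(-48) = -58636/32/3 = -58636*3/32 = -43977/8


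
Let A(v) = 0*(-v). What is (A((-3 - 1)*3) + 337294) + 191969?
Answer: 529263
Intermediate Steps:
A(v) = 0
(A((-3 - 1)*3) + 337294) + 191969 = (0 + 337294) + 191969 = 337294 + 191969 = 529263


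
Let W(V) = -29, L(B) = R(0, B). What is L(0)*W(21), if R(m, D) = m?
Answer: 0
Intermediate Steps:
L(B) = 0
L(0)*W(21) = 0*(-29) = 0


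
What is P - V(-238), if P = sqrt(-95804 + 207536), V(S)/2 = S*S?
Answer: -113288 + 2*sqrt(27933) ≈ -1.1295e+5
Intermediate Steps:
V(S) = 2*S**2 (V(S) = 2*(S*S) = 2*S**2)
P = 2*sqrt(27933) (P = sqrt(111732) = 2*sqrt(27933) ≈ 334.26)
P - V(-238) = 2*sqrt(27933) - 2*(-238)**2 = 2*sqrt(27933) - 2*56644 = 2*sqrt(27933) - 1*113288 = 2*sqrt(27933) - 113288 = -113288 + 2*sqrt(27933)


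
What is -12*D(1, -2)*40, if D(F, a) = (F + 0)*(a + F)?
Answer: 480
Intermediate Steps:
D(F, a) = F*(F + a)
-12*D(1, -2)*40 = -12*(1 - 2)*40 = -12*(-1)*40 = 12*40 = 480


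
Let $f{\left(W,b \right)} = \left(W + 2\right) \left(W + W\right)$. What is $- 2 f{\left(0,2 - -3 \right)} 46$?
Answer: $0$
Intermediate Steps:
$f{\left(W,b \right)} = 2 W \left(2 + W\right)$ ($f{\left(W,b \right)} = \left(2 + W\right) 2 W = 2 W \left(2 + W\right)$)
$- 2 f{\left(0,2 - -3 \right)} 46 = - 2 \cdot 2 \cdot 0 \left(2 + 0\right) 46 = - 2 \cdot 2 \cdot 0 \cdot 2 \cdot 46 = \left(-2\right) 0 \cdot 46 = 0 \cdot 46 = 0$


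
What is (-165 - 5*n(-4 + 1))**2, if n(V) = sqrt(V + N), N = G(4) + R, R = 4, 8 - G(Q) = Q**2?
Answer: 27050 + 1650*I*sqrt(7) ≈ 27050.0 + 4365.5*I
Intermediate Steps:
G(Q) = 8 - Q**2
N = -4 (N = (8 - 1*4**2) + 4 = (8 - 1*16) + 4 = (8 - 16) + 4 = -8 + 4 = -4)
n(V) = sqrt(-4 + V) (n(V) = sqrt(V - 4) = sqrt(-4 + V))
(-165 - 5*n(-4 + 1))**2 = (-165 - 5*sqrt(-4 + (-4 + 1)))**2 = (-165 - 5*sqrt(-4 - 3))**2 = (-165 - 5*I*sqrt(7))**2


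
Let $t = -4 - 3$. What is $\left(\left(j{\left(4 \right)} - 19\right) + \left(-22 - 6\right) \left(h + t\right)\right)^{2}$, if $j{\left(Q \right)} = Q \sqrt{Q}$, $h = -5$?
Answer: $105625$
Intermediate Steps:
$j{\left(Q \right)} = Q^{\frac{3}{2}}$
$t = -7$ ($t = -4 - 3 = -7$)
$\left(\left(j{\left(4 \right)} - 19\right) + \left(-22 - 6\right) \left(h + t\right)\right)^{2} = \left(\left(4^{\frac{3}{2}} - 19\right) + \left(-22 - 6\right) \left(-5 - 7\right)\right)^{2} = \left(\left(8 - 19\right) - -336\right)^{2} = \left(-11 + 336\right)^{2} = 325^{2} = 105625$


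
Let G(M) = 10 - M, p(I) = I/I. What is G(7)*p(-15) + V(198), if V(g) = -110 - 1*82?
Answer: -189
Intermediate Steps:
p(I) = 1
V(g) = -192 (V(g) = -110 - 82 = -192)
G(7)*p(-15) + V(198) = (10 - 1*7)*1 - 192 = (10 - 7)*1 - 192 = 3*1 - 192 = 3 - 192 = -189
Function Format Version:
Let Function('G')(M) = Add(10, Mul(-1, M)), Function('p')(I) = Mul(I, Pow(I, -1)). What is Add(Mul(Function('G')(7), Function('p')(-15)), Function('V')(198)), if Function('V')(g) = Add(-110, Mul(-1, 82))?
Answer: -189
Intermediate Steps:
Function('p')(I) = 1
Function('V')(g) = -192 (Function('V')(g) = Add(-110, -82) = -192)
Add(Mul(Function('G')(7), Function('p')(-15)), Function('V')(198)) = Add(Mul(Add(10, Mul(-1, 7)), 1), -192) = Add(Mul(Add(10, -7), 1), -192) = Add(Mul(3, 1), -192) = Add(3, -192) = -189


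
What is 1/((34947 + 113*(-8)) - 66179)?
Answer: -1/32136 ≈ -3.1118e-5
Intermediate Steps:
1/((34947 + 113*(-8)) - 66179) = 1/((34947 - 904) - 66179) = 1/(34043 - 66179) = 1/(-32136) = -1/32136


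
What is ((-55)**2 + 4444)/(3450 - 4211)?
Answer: -7469/761 ≈ -9.8147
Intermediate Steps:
((-55)**2 + 4444)/(3450 - 4211) = (3025 + 4444)/(-761) = 7469*(-1/761) = -7469/761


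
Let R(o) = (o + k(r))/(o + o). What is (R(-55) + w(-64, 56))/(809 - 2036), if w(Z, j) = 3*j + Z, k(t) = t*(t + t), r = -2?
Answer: -3829/44990 ≈ -0.085108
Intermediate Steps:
k(t) = 2*t² (k(t) = t*(2*t) = 2*t²)
R(o) = (8 + o)/(2*o) (R(o) = (o + 2*(-2)²)/(o + o) = (o + 2*4)/((2*o)) = (o + 8)*(1/(2*o)) = (8 + o)*(1/(2*o)) = (8 + o)/(2*o))
w(Z, j) = Z + 3*j
(R(-55) + w(-64, 56))/(809 - 2036) = ((½)*(8 - 55)/(-55) + (-64 + 3*56))/(809 - 2036) = ((½)*(-1/55)*(-47) + (-64 + 168))/(-1227) = (47/110 + 104)*(-1/1227) = (11487/110)*(-1/1227) = -3829/44990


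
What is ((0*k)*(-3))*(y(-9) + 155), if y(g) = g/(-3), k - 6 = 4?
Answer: 0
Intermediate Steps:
k = 10 (k = 6 + 4 = 10)
y(g) = -g/3 (y(g) = g*(-⅓) = -g/3)
((0*k)*(-3))*(y(-9) + 155) = ((0*10)*(-3))*(-⅓*(-9) + 155) = (0*(-3))*(3 + 155) = 0*158 = 0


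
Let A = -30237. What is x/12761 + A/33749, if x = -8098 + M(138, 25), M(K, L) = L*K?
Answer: -77531387/61524427 ≈ -1.2602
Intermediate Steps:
M(K, L) = K*L
x = -4648 (x = -8098 + 138*25 = -8098 + 3450 = -4648)
x/12761 + A/33749 = -4648/12761 - 30237/33749 = -4648*1/12761 - 30237*1/33749 = -664/1823 - 30237/33749 = -77531387/61524427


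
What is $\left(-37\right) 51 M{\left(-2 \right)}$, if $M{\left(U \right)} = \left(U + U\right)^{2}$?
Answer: $-30192$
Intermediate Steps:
$M{\left(U \right)} = 4 U^{2}$ ($M{\left(U \right)} = \left(2 U\right)^{2} = 4 U^{2}$)
$\left(-37\right) 51 M{\left(-2 \right)} = \left(-37\right) 51 \cdot 4 \left(-2\right)^{2} = - 1887 \cdot 4 \cdot 4 = \left(-1887\right) 16 = -30192$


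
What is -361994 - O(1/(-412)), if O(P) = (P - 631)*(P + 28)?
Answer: -58447520981/169744 ≈ -3.4433e+5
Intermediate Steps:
O(P) = (-631 + P)*(28 + P)
-361994 - O(1/(-412)) = -361994 - (-17668 + (1/(-412))² - 603/(-412)) = -361994 - (-17668 + (-1/412)² - 603*(-1/412)) = -361994 - (-17668 + 1/169744 + 603/412) = -361994 - 1*(-2998788555/169744) = -361994 + 2998788555/169744 = -58447520981/169744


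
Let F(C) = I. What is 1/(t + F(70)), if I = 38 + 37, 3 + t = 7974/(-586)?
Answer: 293/17109 ≈ 0.017125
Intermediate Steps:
t = -4866/293 (t = -3 + 7974/(-586) = -3 + 7974*(-1/586) = -3 - 3987/293 = -4866/293 ≈ -16.608)
I = 75
F(C) = 75
1/(t + F(70)) = 1/(-4866/293 + 75) = 1/(17109/293) = 293/17109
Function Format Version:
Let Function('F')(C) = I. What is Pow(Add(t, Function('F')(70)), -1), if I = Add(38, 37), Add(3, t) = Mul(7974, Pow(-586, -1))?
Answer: Rational(293, 17109) ≈ 0.017125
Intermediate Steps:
t = Rational(-4866, 293) (t = Add(-3, Mul(7974, Pow(-586, -1))) = Add(-3, Mul(7974, Rational(-1, 586))) = Add(-3, Rational(-3987, 293)) = Rational(-4866, 293) ≈ -16.608)
I = 75
Function('F')(C) = 75
Pow(Add(t, Function('F')(70)), -1) = Pow(Add(Rational(-4866, 293), 75), -1) = Pow(Rational(17109, 293), -1) = Rational(293, 17109)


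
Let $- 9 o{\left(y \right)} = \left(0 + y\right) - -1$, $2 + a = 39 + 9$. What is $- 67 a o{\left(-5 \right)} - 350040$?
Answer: $- \frac{3162688}{9} \approx -3.5141 \cdot 10^{5}$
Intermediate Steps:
$a = 46$ ($a = -2 + \left(39 + 9\right) = -2 + 48 = 46$)
$o{\left(y \right)} = - \frac{1}{9} - \frac{y}{9}$ ($o{\left(y \right)} = - \frac{\left(0 + y\right) - -1}{9} = - \frac{y + 1}{9} = - \frac{1 + y}{9} = - \frac{1}{9} - \frac{y}{9}$)
$- 67 a o{\left(-5 \right)} - 350040 = \left(-67\right) 46 \left(- \frac{1}{9} - - \frac{5}{9}\right) - 350040 = - 3082 \left(- \frac{1}{9} + \frac{5}{9}\right) - 350040 = \left(-3082\right) \frac{4}{9} - 350040 = - \frac{12328}{9} - 350040 = - \frac{3162688}{9}$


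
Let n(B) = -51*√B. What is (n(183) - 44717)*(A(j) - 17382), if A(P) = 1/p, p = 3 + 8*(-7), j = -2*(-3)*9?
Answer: 41195402099/53 + 46983597*√183/53 ≈ 7.8926e+8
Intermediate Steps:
j = 54 (j = 6*9 = 54)
p = -53 (p = 3 - 56 = -53)
A(P) = -1/53 (A(P) = 1/(-53) = -1/53)
(n(183) - 44717)*(A(j) - 17382) = (-51*√183 - 44717)*(-1/53 - 17382) = (-44717 - 51*√183)*(-921247/53) = 41195402099/53 + 46983597*√183/53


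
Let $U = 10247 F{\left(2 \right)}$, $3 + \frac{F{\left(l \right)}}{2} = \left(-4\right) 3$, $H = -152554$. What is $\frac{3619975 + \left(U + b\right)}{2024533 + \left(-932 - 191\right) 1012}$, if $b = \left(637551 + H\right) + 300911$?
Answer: $\frac{4098473}{888057} \approx 4.6151$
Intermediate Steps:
$b = 785908$ ($b = \left(637551 - 152554\right) + 300911 = 484997 + 300911 = 785908$)
$F{\left(l \right)} = -30$ ($F{\left(l \right)} = -6 + 2 \left(\left(-4\right) 3\right) = -6 + 2 \left(-12\right) = -6 - 24 = -30$)
$U = -307410$ ($U = 10247 \left(-30\right) = -307410$)
$\frac{3619975 + \left(U + b\right)}{2024533 + \left(-932 - 191\right) 1012} = \frac{3619975 + \left(-307410 + 785908\right)}{2024533 + \left(-932 - 191\right) 1012} = \frac{3619975 + 478498}{2024533 - 1136476} = \frac{4098473}{2024533 - 1136476} = \frac{4098473}{888057}$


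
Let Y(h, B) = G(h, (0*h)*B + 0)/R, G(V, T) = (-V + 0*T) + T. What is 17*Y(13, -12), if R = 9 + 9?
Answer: -221/18 ≈ -12.278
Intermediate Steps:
G(V, T) = T - V (G(V, T) = (-V + 0) + T = -V + T = T - V)
R = 18
Y(h, B) = -h/18 (Y(h, B) = (((0*h)*B + 0) - h)/18 = ((0*B + 0) - h)*(1/18) = ((0 + 0) - h)*(1/18) = (0 - h)*(1/18) = -h*(1/18) = -h/18)
17*Y(13, -12) = 17*(-1/18*13) = 17*(-13/18) = -221/18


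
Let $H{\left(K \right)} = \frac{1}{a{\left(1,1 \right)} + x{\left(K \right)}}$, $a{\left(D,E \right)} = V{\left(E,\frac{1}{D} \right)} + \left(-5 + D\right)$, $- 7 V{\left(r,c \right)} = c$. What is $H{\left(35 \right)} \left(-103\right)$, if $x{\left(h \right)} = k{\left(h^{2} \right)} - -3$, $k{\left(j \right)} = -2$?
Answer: $\frac{721}{22} \approx 32.773$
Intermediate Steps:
$V{\left(r,c \right)} = - \frac{c}{7}$
$x{\left(h \right)} = 1$ ($x{\left(h \right)} = -2 - -3 = -2 + 3 = 1$)
$a{\left(D,E \right)} = -5 + D - \frac{1}{7 D}$ ($a{\left(D,E \right)} = - \frac{1}{7 D} + \left(-5 + D\right) = -5 + D - \frac{1}{7 D}$)
$H{\left(K \right)} = - \frac{7}{22}$ ($H{\left(K \right)} = \frac{1}{\left(-5 + 1 - \frac{1}{7 \cdot 1}\right) + 1} = \frac{1}{\left(-5 + 1 - \frac{1}{7}\right) + 1} = \frac{1}{- \frac{29}{7} + 1} = \frac{1}{- \frac{22}{7}} = - \frac{7}{22}$)
$H{\left(35 \right)} \left(-103\right) = \left(- \frac{7}{22}\right) \left(-103\right) = \frac{721}{22}$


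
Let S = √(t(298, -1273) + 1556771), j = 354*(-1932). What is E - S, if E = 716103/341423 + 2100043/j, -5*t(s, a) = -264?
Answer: -227240088605/233508749544 - √38920595/5 ≈ -1248.7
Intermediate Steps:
t(s, a) = 264/5 (t(s, a) = -⅕*(-264) = 264/5)
j = -683928
E = -227240088605/233508749544 (E = 716103/341423 + 2100043/(-683928) = 716103*(1/341423) + 2100043*(-1/683928) = 716103/341423 - 2100043/683928 = -227240088605/233508749544 ≈ -0.97315)
S = √38920595/5 (S = √(264/5 + 1556771) = √(7784119/5) = √38920595/5 ≈ 1247.7)
E - S = -227240088605/233508749544 - √38920595/5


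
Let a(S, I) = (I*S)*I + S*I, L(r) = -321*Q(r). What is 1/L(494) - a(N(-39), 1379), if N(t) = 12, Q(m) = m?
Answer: -3621233921761/158574 ≈ -2.2836e+7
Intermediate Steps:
L(r) = -321*r
a(S, I) = I*S + S*I**2 (a(S, I) = S*I**2 + I*S = I*S + S*I**2)
1/L(494) - a(N(-39), 1379) = 1/(-321*494) - 1379*12*(1 + 1379) = 1/(-158574) - 1379*12*1380 = -1/158574 - 1*22836240 = -1/158574 - 22836240 = -3621233921761/158574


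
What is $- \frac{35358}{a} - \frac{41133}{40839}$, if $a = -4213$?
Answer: $\frac{423564011}{57351569} \approx 7.3854$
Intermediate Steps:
$- \frac{35358}{a} - \frac{41133}{40839} = - \frac{35358}{-4213} - \frac{41133}{40839} = \left(-35358\right) \left(- \frac{1}{4213}\right) - \frac{13711}{13613} = \frac{35358}{4213} - \frac{13711}{13613} = \frac{423564011}{57351569}$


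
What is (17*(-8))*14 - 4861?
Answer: -6765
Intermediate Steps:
(17*(-8))*14 - 4861 = -136*14 - 4861 = -1904 - 4861 = -6765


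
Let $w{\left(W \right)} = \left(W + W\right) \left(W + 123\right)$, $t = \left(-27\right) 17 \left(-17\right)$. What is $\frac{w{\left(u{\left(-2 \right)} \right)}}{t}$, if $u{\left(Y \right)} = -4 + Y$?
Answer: $- \frac{52}{289} \approx -0.17993$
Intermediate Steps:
$t = 7803$ ($t = \left(-459\right) \left(-17\right) = 7803$)
$w{\left(W \right)} = 2 W \left(123 + W\right)$
$\frac{w{\left(u{\left(-2 \right)} \right)}}{t} = \frac{2 \left(-4 - 2\right) \left(123 - 6\right)}{7803} = 2 \left(-6\right) \left(123 - 6\right) \frac{1}{7803} = 2 \left(-6\right) 117 \cdot \frac{1}{7803} = \left(-1404\right) \frac{1}{7803} = - \frac{52}{289}$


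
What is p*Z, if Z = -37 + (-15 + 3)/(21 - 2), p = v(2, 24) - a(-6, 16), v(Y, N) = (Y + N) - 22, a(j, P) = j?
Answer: -7150/19 ≈ -376.32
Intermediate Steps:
v(Y, N) = -22 + N + Y (v(Y, N) = (N + Y) - 22 = -22 + N + Y)
p = 10 (p = (-22 + 24 + 2) - 1*(-6) = 4 + 6 = 10)
Z = -715/19 (Z = -37 - 12/19 = -715/19 ≈ -37.632)
p*Z = 10*(-715/19) = -7150/19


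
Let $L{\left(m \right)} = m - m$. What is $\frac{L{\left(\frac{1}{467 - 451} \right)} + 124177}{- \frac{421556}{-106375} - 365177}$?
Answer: $- \frac{13209328375}{38845281819} \approx -0.34005$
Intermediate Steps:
$L{\left(m \right)} = 0$
$\frac{L{\left(\frac{1}{467 - 451} \right)} + 124177}{- \frac{421556}{-106375} - 365177} = \frac{0 + 124177}{- \frac{421556}{-106375} - 365177} = \frac{124177}{\left(-421556\right) \left(- \frac{1}{106375}\right) - 365177} = \frac{124177}{\frac{421556}{106375} - 365177} = \frac{124177}{- \frac{38845281819}{106375}} = 124177 \left(- \frac{106375}{38845281819}\right) = - \frac{13209328375}{38845281819}$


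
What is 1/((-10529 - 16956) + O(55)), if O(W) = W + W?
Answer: -1/27375 ≈ -3.6530e-5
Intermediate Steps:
O(W) = 2*W
1/((-10529 - 16956) + O(55)) = 1/((-10529 - 16956) + 2*55) = 1/(-27485 + 110) = 1/(-27375) = -1/27375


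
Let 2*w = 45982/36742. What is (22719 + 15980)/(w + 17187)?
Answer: 1421878658/631507745 ≈ 2.2516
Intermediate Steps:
w = 22991/36742 (w = (45982/36742)/2 = (45982*(1/36742))/2 = (½)*(22991/18371) = 22991/36742 ≈ 0.62574)
(22719 + 15980)/(w + 17187) = (22719 + 15980)/(22991/36742 + 17187) = 38699/(631507745/36742) = 38699*(36742/631507745) = 1421878658/631507745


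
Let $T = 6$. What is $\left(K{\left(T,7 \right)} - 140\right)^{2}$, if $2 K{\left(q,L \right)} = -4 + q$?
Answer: $19321$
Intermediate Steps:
$K{\left(q,L \right)} = -2 + \frac{q}{2}$ ($K{\left(q,L \right)} = \frac{-4 + q}{2} = -2 + \frac{q}{2}$)
$\left(K{\left(T,7 \right)} - 140\right)^{2} = \left(\left(-2 + \frac{1}{2} \cdot 6\right) - 140\right)^{2} = \left(\left(-2 + 3\right) - 140\right)^{2} = \left(1 - 140\right)^{2} = \left(-139\right)^{2} = 19321$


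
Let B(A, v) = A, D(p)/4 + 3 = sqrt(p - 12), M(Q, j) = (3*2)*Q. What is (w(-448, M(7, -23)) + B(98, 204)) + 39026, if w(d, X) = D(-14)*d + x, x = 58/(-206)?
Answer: 4583471/103 - 1792*I*sqrt(26) ≈ 44500.0 - 9137.4*I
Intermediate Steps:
M(Q, j) = 6*Q
D(p) = -12 + 4*sqrt(-12 + p) (D(p) = -12 + 4*sqrt(p - 12) = -12 + 4*sqrt(-12 + p))
x = -29/103 (x = 58*(-1/206) = -29/103 ≈ -0.28155)
w(d, X) = -29/103 + d*(-12 + 4*I*sqrt(26)) (w(d, X) = (-12 + 4*sqrt(-12 - 14))*d - 29/103 = (-12 + 4*sqrt(-26))*d - 29/103 = (-12 + 4*(I*sqrt(26)))*d - 29/103 = (-12 + 4*I*sqrt(26))*d - 29/103 = d*(-12 + 4*I*sqrt(26)) - 29/103 = -29/103 + d*(-12 + 4*I*sqrt(26)))
(w(-448, M(7, -23)) + B(98, 204)) + 39026 = ((-29/103 - 4*(-448)*(3 - I*sqrt(26))) + 98) + 39026 = ((-29/103 + (5376 - 1792*I*sqrt(26))) + 98) + 39026 = ((553699/103 - 1792*I*sqrt(26)) + 98) + 39026 = (563793/103 - 1792*I*sqrt(26)) + 39026 = 4583471/103 - 1792*I*sqrt(26)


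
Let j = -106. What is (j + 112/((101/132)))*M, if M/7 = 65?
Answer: 1855490/101 ≈ 18371.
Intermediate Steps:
M = 455 (M = 7*65 = 455)
(j + 112/((101/132)))*M = (-106 + 112/((101/132)))*455 = (-106 + 112/((101*(1/132))))*455 = (-106 + 112/(101/132))*455 = (-106 + 112*(132/101))*455 = (-106 + 14784/101)*455 = (4078/101)*455 = 1855490/101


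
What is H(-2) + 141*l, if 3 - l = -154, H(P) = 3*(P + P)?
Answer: 22125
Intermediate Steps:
H(P) = 6*P (H(P) = 3*(2*P) = 6*P)
l = 157 (l = 3 - 1*(-154) = 3 + 154 = 157)
H(-2) + 141*l = 6*(-2) + 141*157 = -12 + 22137 = 22125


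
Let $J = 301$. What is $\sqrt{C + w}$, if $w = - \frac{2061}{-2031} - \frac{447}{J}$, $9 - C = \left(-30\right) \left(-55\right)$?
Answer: $\frac{i \sqrt{68162161218753}}{203777} \approx 40.515 i$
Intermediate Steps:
$C = -1641$ ($C = 9 - \left(-30\right) \left(-55\right) = 9 - 1650 = -1641$)
$w = - \frac{95832}{203777}$ ($w = - \frac{2061}{-2031} - \frac{447}{301} = \left(-2061\right) \left(- \frac{1}{2031}\right) - \frac{447}{301} = \frac{687}{677} - \frac{447}{301} = - \frac{95832}{203777} \approx -0.47028$)
$\sqrt{C + w} = \sqrt{-1641 - \frac{95832}{203777}} = \sqrt{- \frac{334493889}{203777}} = \frac{i \sqrt{68162161218753}}{203777}$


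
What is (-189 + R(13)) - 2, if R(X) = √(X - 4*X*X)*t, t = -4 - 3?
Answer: -191 - 7*I*√663 ≈ -191.0 - 180.24*I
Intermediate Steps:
t = -7
R(X) = -7*√(X - 4*X²) (R(X) = √(X - 4*X*X)*(-7) = √(X - 4*X²)*(-7) = -7*√(X - 4*X²))
(-189 + R(13)) - 2 = (-189 - 7*I*√13*√(-1 + 4*13)) - 2 = (-189 - 7*I*√13*√(-1 + 52)) - 2 = (-189 - 7*I*√663) - 2 = -191 - 7*I*√663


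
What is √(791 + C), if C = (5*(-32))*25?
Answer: I*√3209 ≈ 56.648*I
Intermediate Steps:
C = -4000 (C = -160*25 = -4000)
√(791 + C) = √(791 - 4000) = √(-3209) = I*√3209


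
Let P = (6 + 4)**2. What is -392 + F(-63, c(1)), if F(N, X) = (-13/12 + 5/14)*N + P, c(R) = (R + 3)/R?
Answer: -985/4 ≈ -246.25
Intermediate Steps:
c(R) = (3 + R)/R
P = 100 (P = 10**2 = 100)
F(N, X) = 100 - 61*N/84 (F(N, X) = (-13/12 + 5/14)*N + 100 = -61*N/84 + 100 = 100 - 61*N/84)
-392 + F(-63, c(1)) = -392 + (100 - 61/84*(-63)) = -392 + (100 + 183/4) = -392 + 583/4 = -985/4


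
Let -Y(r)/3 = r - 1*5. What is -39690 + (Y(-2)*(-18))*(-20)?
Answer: -32130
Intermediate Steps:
Y(r) = 15 - 3*r (Y(r) = -3*(r - 1*5) = -3*(r - 5) = -3*(-5 + r) = 15 - 3*r)
-39690 + (Y(-2)*(-18))*(-20) = -39690 + ((15 - 3*(-2))*(-18))*(-20) = -39690 + ((15 + 6)*(-18))*(-20) = -39690 + (21*(-18))*(-20) = -39690 - 378*(-20) = -39690 + 7560 = -32130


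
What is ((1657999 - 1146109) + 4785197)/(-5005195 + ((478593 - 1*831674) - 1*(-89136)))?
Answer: -5297087/5269140 ≈ -1.0053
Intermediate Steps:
((1657999 - 1146109) + 4785197)/(-5005195 + ((478593 - 1*831674) - 1*(-89136))) = (511890 + 4785197)/(-5005195 + ((478593 - 831674) + 89136)) = 5297087/(-5005195 + (-353081 + 89136)) = 5297087/(-5005195 - 263945) = 5297087/(-5269140) = 5297087*(-1/5269140) = -5297087/5269140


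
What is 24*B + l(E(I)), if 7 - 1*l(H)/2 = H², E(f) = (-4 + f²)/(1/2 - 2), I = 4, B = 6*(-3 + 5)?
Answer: 174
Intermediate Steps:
B = 12 (B = 6*2 = 12)
E(f) = 8/3 - 2*f²/3 (E(f) = (-4 + f²)/(½ - 2) = (-4 + f²)/(-3/2) = (-4 + f²)*(-⅔) = 8/3 - 2*f²/3)
l(H) = 14 - 2*H²
24*B + l(E(I)) = 24*12 + (14 - 2*(8/3 - ⅔*4²)²) = 288 + (14 - 2*(8/3 - ⅔*16)²) = 288 + (14 - 2*(8/3 - 32/3)²) = 288 + (14 - 2*(-8)²) = 288 + (14 - 2*64) = 288 + (14 - 128) = 288 - 114 = 174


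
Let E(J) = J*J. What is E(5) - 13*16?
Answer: -183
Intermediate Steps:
E(J) = J²
E(5) - 13*16 = 5² - 13*16 = 25 - 208 = -183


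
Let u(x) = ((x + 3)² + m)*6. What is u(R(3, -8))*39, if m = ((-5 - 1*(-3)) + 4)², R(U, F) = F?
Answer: 6786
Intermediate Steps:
m = 4 (m = ((-5 + 3) + 4)² = (-2 + 4)² = 2² = 4)
u(x) = 24 + 6*(3 + x)² (u(x) = ((x + 3)² + 4)*6 = ((3 + x)² + 4)*6 = (4 + (3 + x)²)*6 = 24 + 6*(3 + x)²)
u(R(3, -8))*39 = (24 + 6*(3 - 8)²)*39 = (24 + 6*(-5)²)*39 = (24 + 6*25)*39 = (24 + 150)*39 = 174*39 = 6786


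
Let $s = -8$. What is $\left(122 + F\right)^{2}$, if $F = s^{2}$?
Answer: $34596$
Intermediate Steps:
$F = 64$ ($F = \left(-8\right)^{2} = 64$)
$\left(122 + F\right)^{2} = \left(122 + 64\right)^{2} = 186^{2} = 34596$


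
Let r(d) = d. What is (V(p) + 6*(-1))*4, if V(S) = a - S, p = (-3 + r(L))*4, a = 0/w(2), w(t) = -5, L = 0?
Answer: 24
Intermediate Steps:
a = 0 (a = 0/(-5) = 0*(-⅕) = 0)
p = -12 (p = (-3 + 0)*4 = -3*4 = -12)
V(S) = -S (V(S) = 0 - S = -S)
(V(p) + 6*(-1))*4 = (-1*(-12) + 6*(-1))*4 = (12 - 6)*4 = 6*4 = 24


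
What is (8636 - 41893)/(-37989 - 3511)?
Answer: 33257/41500 ≈ 0.80137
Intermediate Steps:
(8636 - 41893)/(-37989 - 3511) = -33257/(-41500) = -33257*(-1/41500) = 33257/41500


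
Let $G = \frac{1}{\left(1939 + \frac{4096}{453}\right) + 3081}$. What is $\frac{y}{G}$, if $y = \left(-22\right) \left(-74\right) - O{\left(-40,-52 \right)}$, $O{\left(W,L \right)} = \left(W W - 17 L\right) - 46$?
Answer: $- \frac{615102120}{151} \approx -4.0735 \cdot 10^{6}$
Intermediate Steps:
$O{\left(W,L \right)} = -46 + W^{2} - 17 L$ ($O{\left(W,L \right)} = \left(W^{2} - 17 L\right) - 46 = -46 + W^{2} - 17 L$)
$G = \frac{453}{2278156}$ ($G = \frac{1}{\left(1939 + 4096 \cdot \frac{1}{453}\right) + 3081} = \frac{1}{\left(1939 + \frac{4096}{453}\right) + 3081} = \frac{1}{\frac{882463}{453} + 3081} = \frac{1}{\frac{2278156}{453}} = \frac{453}{2278156} \approx 0.00019885$)
$y = -810$ ($y = \left(-22\right) \left(-74\right) - \left(-46 + \left(-40\right)^{2} - -884\right) = 1628 - \left(-46 + 1600 + 884\right) = 1628 - 2438 = -810$)
$\frac{y}{G} = - \frac{810}{\frac{453}{2278156}} = \left(-810\right) \frac{2278156}{453} = - \frac{615102120}{151}$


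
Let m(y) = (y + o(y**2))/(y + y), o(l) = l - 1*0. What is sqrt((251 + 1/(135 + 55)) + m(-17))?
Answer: sqrt(8772490)/190 ≈ 15.589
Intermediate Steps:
o(l) = l (o(l) = l + 0 = l)
m(y) = (y + y**2)/(2*y) (m(y) = (y + y**2)/(y + y) = (y + y**2)/((2*y)) = (y + y**2)*(1/(2*y)) = (y + y**2)/(2*y))
sqrt((251 + 1/(135 + 55)) + m(-17)) = sqrt((251 + 1/(135 + 55)) + (1/2 + (1/2)*(-17))) = sqrt((251 + 1/190) + (1/2 - 17/2)) = sqrt((251 + 1/190) - 8) = sqrt(47691/190 - 8) = sqrt(46171/190) = sqrt(8772490)/190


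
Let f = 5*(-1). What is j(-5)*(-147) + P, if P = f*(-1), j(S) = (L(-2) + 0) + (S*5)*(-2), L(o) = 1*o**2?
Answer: -7933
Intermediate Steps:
L(o) = o**2
f = -5
j(S) = 4 - 10*S (j(S) = ((-2)**2 + 0) + (S*5)*(-2) = (4 + 0) + (5*S)*(-2) = 4 - 10*S)
P = 5 (P = -5*(-1) = 5)
j(-5)*(-147) + P = (4 - 10*(-5))*(-147) + 5 = (4 + 50)*(-147) + 5 = 54*(-147) + 5 = -7938 + 5 = -7933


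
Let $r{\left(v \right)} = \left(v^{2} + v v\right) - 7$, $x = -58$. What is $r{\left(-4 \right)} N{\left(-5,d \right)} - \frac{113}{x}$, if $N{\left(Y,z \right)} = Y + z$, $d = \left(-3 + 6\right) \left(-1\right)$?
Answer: $- \frac{11487}{58} \approx -198.05$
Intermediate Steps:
$r{\left(v \right)} = -7 + 2 v^{2}$ ($r{\left(v \right)} = \left(v^{2} + v^{2}\right) - 7 = 2 v^{2} - 7 = -7 + 2 v^{2}$)
$d = -3$ ($d = 3 \left(-1\right) = -3$)
$r{\left(-4 \right)} N{\left(-5,d \right)} - \frac{113}{x} = \left(-7 + 2 \left(-4\right)^{2}\right) \left(-5 - 3\right) - \frac{113}{-58} = \left(-7 + 2 \cdot 16\right) \left(-8\right) - - \frac{113}{58} = \left(-7 + 32\right) \left(-8\right) + \frac{113}{58} = 25 \left(-8\right) + \frac{113}{58} = -200 + \frac{113}{58} = - \frac{11487}{58}$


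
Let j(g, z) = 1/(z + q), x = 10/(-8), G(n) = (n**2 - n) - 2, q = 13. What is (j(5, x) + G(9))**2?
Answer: 10850436/2209 ≈ 4911.9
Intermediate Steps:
G(n) = -2 + n**2 - n
x = -5/4 (x = 10*(-1/8) = -5/4 ≈ -1.2500)
j(g, z) = 1/(13 + z) (j(g, z) = 1/(z + 13) = 1/(13 + z))
(j(5, x) + G(9))**2 = (1/(13 - 5/4) + (-2 + 9**2 - 1*9))**2 = (1/(47/4) + (-2 + 81 - 9))**2 = (4/47 + 70)**2 = (3294/47)**2 = 10850436/2209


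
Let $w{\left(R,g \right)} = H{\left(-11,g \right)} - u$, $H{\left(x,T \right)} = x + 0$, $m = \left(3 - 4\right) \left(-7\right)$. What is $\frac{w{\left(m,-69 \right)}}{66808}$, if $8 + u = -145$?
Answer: $\frac{71}{33404} \approx 0.0021255$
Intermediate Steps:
$u = -153$ ($u = -8 - 145 = -153$)
$m = 7$ ($m = \left(-1\right) \left(-7\right) = 7$)
$H{\left(x,T \right)} = x$
$w{\left(R,g \right)} = 142$ ($w{\left(R,g \right)} = -11 - -153 = -11 + 153 = 142$)
$\frac{w{\left(m,-69 \right)}}{66808} = \frac{142}{66808} = 142 \cdot \frac{1}{66808} = \frac{71}{33404}$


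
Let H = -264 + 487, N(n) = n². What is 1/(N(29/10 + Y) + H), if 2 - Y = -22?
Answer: 100/94661 ≈ 0.0010564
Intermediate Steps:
Y = 24 (Y = 2 - 1*(-22) = 2 + 22 = 24)
H = 223
1/(N(29/10 + Y) + H) = 1/((29/10 + 24)² + 223) = 1/((269/10)² + 223) = 1/(72361/100 + 223) = 1/(94661/100) = 100/94661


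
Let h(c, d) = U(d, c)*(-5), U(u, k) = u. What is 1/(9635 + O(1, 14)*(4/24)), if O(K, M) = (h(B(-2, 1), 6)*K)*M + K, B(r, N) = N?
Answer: 6/57391 ≈ 0.00010455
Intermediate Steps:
h(c, d) = -5*d (h(c, d) = d*(-5) = -5*d)
O(K, M) = K - 30*K*M (O(K, M) = ((-5*6)*K)*M + K = (-30*K)*M + K = -30*K*M + K = K - 30*K*M)
1/(9635 + O(1, 14)*(4/24)) = 1/(9635 + (1*(1 - 30*14))*(4/24)) = 1/(9635 + (1*(1 - 420))*(4*(1/24))) = 1/(9635 + (1*(-419))*(⅙)) = 1/(9635 - 419*⅙) = 1/(9635 - 419/6) = 1/(57391/6) = 6/57391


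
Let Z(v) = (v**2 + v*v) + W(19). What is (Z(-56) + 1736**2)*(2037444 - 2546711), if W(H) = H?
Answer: -1537979719529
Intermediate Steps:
Z(v) = 19 + 2*v**2 (Z(v) = (v**2 + v*v) + 19 = (v**2 + v**2) + 19 = 2*v**2 + 19 = 19 + 2*v**2)
(Z(-56) + 1736**2)*(2037444 - 2546711) = ((19 + 2*(-56)**2) + 1736**2)*(2037444 - 2546711) = ((19 + 2*3136) + 3013696)*(-509267) = ((19 + 6272) + 3013696)*(-509267) = (6291 + 3013696)*(-509267) = 3019987*(-509267) = -1537979719529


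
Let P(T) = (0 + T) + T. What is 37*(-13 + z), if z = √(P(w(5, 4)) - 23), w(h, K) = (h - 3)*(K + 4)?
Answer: -370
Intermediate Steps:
w(h, K) = (-3 + h)*(4 + K)
P(T) = 2*T (P(T) = T + T = 2*T)
z = 3 (z = √(2*(-12 - 3*4 + 4*5 + 4*5) - 23) = √(2*(-12 - 12 + 20 + 20) - 23) = √(2*16 - 23) = √(32 - 23) = √9 = 3)
37*(-13 + z) = 37*(-13 + 3) = 37*(-10) = -370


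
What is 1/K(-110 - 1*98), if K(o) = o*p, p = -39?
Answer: 1/8112 ≈ 0.00012327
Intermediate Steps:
K(o) = -39*o (K(o) = o*(-39) = -39*o)
1/K(-110 - 1*98) = 1/(-39*(-110 - 1*98)) = 1/(-39*(-110 - 98)) = 1/(-39*(-208)) = 1/8112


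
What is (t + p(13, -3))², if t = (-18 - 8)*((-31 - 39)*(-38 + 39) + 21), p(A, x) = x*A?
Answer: 1525225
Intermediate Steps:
p(A, x) = A*x
t = 1274 (t = -26*(-70*1 + 21) = -26*(-70 + 21) = -26*(-49) = 1274)
(t + p(13, -3))² = (1274 + 13*(-3))² = (1274 - 39)² = 1235² = 1525225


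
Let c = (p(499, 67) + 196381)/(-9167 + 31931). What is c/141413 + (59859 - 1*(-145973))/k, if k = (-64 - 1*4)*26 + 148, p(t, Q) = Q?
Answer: -1972020024574/15520783815 ≈ -127.06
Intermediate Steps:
k = -1620 (k = (-64 - 4)*26 + 148 = -68*26 + 148 = -1768 + 148 = -1620)
c = 7016/813 (c = (67 + 196381)/(-9167 + 31931) = 196448/22764 = 196448*(1/22764) = 7016/813 ≈ 8.6298)
c/141413 + (59859 - 1*(-145973))/k = (7016/813)/141413 + (59859 - 1*(-145973))/(-1620) = (7016/813)*(1/141413) + (59859 + 145973)*(-1/1620) = 7016/114968769 + 205832*(-1/1620) = 7016/114968769 - 51458/405 = -1972020024574/15520783815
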